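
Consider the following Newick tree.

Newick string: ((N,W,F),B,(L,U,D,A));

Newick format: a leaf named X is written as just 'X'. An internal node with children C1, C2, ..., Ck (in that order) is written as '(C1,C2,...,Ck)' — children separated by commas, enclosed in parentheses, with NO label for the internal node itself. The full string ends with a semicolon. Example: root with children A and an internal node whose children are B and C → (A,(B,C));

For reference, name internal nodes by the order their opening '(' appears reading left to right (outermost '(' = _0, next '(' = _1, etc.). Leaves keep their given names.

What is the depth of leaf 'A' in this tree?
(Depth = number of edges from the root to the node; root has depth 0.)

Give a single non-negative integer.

Newick: ((N,W,F),B,(L,U,D,A));
Naming internals by '(' encounter order: outermost '(' = _0, next = _1, ...
Query node: A
Path from root: _0 -> _2 -> A
Depth of A: 2 (number of edges from root)

Answer: 2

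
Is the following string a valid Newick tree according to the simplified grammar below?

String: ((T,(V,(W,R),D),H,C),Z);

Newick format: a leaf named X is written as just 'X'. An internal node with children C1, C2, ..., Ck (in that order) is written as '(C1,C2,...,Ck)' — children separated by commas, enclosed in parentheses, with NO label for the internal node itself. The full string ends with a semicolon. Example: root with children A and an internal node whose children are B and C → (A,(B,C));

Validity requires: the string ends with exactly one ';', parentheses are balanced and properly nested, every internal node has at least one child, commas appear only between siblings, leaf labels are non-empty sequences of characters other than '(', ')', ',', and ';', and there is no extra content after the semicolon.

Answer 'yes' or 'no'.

Input: ((T,(V,(W,R),D),H,C),Z);
Paren balance: 4 '(' vs 4 ')' OK
Ends with single ';': True
Full parse: OK
Valid: True

Answer: yes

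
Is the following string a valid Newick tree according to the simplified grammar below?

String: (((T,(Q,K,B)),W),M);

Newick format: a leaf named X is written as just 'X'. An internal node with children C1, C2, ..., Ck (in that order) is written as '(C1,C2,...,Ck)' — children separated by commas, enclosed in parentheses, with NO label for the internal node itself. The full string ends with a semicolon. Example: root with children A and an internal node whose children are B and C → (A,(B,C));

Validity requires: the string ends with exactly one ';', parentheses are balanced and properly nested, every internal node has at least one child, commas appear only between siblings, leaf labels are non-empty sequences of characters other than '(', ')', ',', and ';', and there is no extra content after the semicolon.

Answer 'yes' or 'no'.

Input: (((T,(Q,K,B)),W),M);
Paren balance: 4 '(' vs 4 ')' OK
Ends with single ';': True
Full parse: OK
Valid: True

Answer: yes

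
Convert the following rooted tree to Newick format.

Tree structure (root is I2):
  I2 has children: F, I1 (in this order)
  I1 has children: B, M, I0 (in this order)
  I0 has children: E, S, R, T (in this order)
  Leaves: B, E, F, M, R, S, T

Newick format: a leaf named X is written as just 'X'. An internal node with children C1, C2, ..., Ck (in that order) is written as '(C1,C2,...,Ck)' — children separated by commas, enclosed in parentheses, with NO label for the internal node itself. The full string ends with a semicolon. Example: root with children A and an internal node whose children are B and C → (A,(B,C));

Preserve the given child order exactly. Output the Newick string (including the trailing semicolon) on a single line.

internal I2 with children ['F', 'I1']
  leaf 'F' → 'F'
  internal I1 with children ['B', 'M', 'I0']
    leaf 'B' → 'B'
    leaf 'M' → 'M'
    internal I0 with children ['E', 'S', 'R', 'T']
      leaf 'E' → 'E'
      leaf 'S' → 'S'
      leaf 'R' → 'R'
      leaf 'T' → 'T'
    → '(E,S,R,T)'
  → '(B,M,(E,S,R,T))'
→ '(F,(B,M,(E,S,R,T)))'
Final: (F,(B,M,(E,S,R,T)));

Answer: (F,(B,M,(E,S,R,T)));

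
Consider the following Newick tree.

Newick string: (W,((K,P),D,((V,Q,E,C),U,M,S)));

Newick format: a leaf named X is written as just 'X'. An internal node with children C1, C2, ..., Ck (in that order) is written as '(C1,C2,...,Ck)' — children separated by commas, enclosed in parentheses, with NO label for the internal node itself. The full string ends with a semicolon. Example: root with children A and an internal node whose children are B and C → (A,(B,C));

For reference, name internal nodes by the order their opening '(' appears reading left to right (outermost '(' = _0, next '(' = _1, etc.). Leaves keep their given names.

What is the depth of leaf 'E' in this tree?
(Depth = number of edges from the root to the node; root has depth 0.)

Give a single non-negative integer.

Newick: (W,((K,P),D,((V,Q,E,C),U,M,S)));
Naming internals by '(' encounter order: outermost '(' = _0, next = _1, ...
Query node: E
Path from root: _0 -> _1 -> _3 -> _4 -> E
Depth of E: 4 (number of edges from root)

Answer: 4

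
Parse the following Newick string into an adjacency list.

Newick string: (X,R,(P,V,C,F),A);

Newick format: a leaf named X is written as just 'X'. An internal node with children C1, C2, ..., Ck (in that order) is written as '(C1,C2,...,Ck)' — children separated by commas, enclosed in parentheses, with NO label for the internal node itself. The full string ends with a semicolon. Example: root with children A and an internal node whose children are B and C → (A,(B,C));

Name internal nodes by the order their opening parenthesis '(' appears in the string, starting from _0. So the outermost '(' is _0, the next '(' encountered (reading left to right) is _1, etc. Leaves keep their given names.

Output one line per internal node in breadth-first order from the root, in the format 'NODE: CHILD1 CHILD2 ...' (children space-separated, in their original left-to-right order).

Input: (X,R,(P,V,C,F),A);
Scanning left-to-right, naming '(' by encounter order:
  pos 0: '(' -> open internal node _0 (depth 1)
  pos 5: '(' -> open internal node _1 (depth 2)
  pos 13: ')' -> close internal node _1 (now at depth 1)
  pos 16: ')' -> close internal node _0 (now at depth 0)
Total internal nodes: 2
BFS adjacency from root:
  _0: X R _1 A
  _1: P V C F

Answer: _0: X R _1 A
_1: P V C F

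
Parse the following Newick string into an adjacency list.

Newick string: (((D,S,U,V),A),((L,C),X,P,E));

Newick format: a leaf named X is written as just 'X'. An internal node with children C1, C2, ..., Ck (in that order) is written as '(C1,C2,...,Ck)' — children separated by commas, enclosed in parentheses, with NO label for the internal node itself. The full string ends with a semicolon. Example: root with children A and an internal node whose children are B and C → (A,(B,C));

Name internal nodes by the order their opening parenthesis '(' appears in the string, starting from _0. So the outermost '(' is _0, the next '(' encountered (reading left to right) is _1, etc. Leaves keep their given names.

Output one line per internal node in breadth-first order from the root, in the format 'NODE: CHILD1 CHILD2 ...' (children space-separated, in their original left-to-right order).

Answer: _0: _1 _3
_1: _2 A
_3: _4 X P E
_2: D S U V
_4: L C

Derivation:
Input: (((D,S,U,V),A),((L,C),X,P,E));
Scanning left-to-right, naming '(' by encounter order:
  pos 0: '(' -> open internal node _0 (depth 1)
  pos 1: '(' -> open internal node _1 (depth 2)
  pos 2: '(' -> open internal node _2 (depth 3)
  pos 10: ')' -> close internal node _2 (now at depth 2)
  pos 13: ')' -> close internal node _1 (now at depth 1)
  pos 15: '(' -> open internal node _3 (depth 2)
  pos 16: '(' -> open internal node _4 (depth 3)
  pos 20: ')' -> close internal node _4 (now at depth 2)
  pos 27: ')' -> close internal node _3 (now at depth 1)
  pos 28: ')' -> close internal node _0 (now at depth 0)
Total internal nodes: 5
BFS adjacency from root:
  _0: _1 _3
  _1: _2 A
  _3: _4 X P E
  _2: D S U V
  _4: L C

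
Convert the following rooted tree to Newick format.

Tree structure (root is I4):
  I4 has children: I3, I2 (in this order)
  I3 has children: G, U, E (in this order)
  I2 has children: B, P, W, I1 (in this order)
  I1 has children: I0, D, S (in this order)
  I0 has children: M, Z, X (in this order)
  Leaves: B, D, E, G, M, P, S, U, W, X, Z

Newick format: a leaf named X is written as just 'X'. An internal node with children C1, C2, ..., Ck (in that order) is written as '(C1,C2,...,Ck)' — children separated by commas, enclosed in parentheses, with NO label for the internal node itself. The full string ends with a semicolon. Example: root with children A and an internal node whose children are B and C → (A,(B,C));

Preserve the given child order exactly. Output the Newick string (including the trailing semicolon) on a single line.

Answer: ((G,U,E),(B,P,W,((M,Z,X),D,S)));

Derivation:
internal I4 with children ['I3', 'I2']
  internal I3 with children ['G', 'U', 'E']
    leaf 'G' → 'G'
    leaf 'U' → 'U'
    leaf 'E' → 'E'
  → '(G,U,E)'
  internal I2 with children ['B', 'P', 'W', 'I1']
    leaf 'B' → 'B'
    leaf 'P' → 'P'
    leaf 'W' → 'W'
    internal I1 with children ['I0', 'D', 'S']
      internal I0 with children ['M', 'Z', 'X']
        leaf 'M' → 'M'
        leaf 'Z' → 'Z'
        leaf 'X' → 'X'
      → '(M,Z,X)'
      leaf 'D' → 'D'
      leaf 'S' → 'S'
    → '((M,Z,X),D,S)'
  → '(B,P,W,((M,Z,X),D,S))'
→ '((G,U,E),(B,P,W,((M,Z,X),D,S)))'
Final: ((G,U,E),(B,P,W,((M,Z,X),D,S)));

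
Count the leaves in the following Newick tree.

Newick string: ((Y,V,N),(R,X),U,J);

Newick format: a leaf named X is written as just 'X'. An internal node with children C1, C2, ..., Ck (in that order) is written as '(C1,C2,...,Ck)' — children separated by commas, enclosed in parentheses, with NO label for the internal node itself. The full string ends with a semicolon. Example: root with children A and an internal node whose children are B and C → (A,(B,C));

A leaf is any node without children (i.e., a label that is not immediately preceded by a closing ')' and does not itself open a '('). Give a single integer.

Answer: 7

Derivation:
Newick: ((Y,V,N),(R,X),U,J);
Scan left-to-right; a leaf is any maximal label run not followed by '(':
  pos 2: leaf 'Y' → count = 1
  pos 4: leaf 'V' → count = 2
  pos 6: leaf 'N' → count = 3
  pos 10: leaf 'R' → count = 4
  pos 12: leaf 'X' → count = 5
  pos 15: leaf 'U' → count = 6
  pos 17: leaf 'J' → count = 7
Total leaves: 7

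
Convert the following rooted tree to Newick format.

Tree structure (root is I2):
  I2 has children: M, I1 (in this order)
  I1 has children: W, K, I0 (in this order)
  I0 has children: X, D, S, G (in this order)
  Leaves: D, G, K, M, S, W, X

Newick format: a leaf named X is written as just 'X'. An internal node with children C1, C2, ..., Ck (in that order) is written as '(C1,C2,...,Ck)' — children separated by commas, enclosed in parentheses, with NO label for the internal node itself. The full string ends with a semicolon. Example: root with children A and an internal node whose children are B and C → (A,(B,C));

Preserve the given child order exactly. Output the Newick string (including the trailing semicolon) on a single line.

Answer: (M,(W,K,(X,D,S,G)));

Derivation:
internal I2 with children ['M', 'I1']
  leaf 'M' → 'M'
  internal I1 with children ['W', 'K', 'I0']
    leaf 'W' → 'W'
    leaf 'K' → 'K'
    internal I0 with children ['X', 'D', 'S', 'G']
      leaf 'X' → 'X'
      leaf 'D' → 'D'
      leaf 'S' → 'S'
      leaf 'G' → 'G'
    → '(X,D,S,G)'
  → '(W,K,(X,D,S,G))'
→ '(M,(W,K,(X,D,S,G)))'
Final: (M,(W,K,(X,D,S,G)));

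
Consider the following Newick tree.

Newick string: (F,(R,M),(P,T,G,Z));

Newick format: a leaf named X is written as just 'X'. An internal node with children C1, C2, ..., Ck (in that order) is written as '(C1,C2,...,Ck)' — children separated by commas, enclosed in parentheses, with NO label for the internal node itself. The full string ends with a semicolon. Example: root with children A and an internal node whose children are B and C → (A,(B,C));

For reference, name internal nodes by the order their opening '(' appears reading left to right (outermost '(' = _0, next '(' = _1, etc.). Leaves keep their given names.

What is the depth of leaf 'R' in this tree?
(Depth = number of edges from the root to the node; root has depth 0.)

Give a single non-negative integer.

Newick: (F,(R,M),(P,T,G,Z));
Naming internals by '(' encounter order: outermost '(' = _0, next = _1, ...
Query node: R
Path from root: _0 -> _1 -> R
Depth of R: 2 (number of edges from root)

Answer: 2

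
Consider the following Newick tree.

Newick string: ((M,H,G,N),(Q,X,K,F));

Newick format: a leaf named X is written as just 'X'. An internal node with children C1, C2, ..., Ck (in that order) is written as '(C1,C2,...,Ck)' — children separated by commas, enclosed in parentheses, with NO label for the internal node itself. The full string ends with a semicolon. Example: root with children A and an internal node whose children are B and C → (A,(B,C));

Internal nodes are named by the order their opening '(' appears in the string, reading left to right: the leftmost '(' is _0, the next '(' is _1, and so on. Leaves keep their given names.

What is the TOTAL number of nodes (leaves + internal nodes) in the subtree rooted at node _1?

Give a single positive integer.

Answer: 5

Derivation:
Newick: ((M,H,G,N),(Q,X,K,F));
Locate _1: it is the '(' at position 1 (the 2nd '(' reading left to right).
Query: subtree rooted at _1
_1: subtree_size = 1 + 4
  M: subtree_size = 1 + 0
  H: subtree_size = 1 + 0
  G: subtree_size = 1 + 0
  N: subtree_size = 1 + 0
Total subtree size of _1: 5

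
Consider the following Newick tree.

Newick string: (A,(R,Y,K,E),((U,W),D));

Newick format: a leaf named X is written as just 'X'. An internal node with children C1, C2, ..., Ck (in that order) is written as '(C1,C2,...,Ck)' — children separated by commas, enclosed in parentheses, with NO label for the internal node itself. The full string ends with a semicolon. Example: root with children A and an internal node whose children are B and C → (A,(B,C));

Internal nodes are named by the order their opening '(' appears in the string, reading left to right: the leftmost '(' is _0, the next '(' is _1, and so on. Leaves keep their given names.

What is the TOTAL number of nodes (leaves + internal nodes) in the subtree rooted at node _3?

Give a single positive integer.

Answer: 3

Derivation:
Newick: (A,(R,Y,K,E),((U,W),D));
Locate _3: it is the '(' at position 14 (the 4th '(' reading left to right).
Query: subtree rooted at _3
_3: subtree_size = 1 + 2
  U: subtree_size = 1 + 0
  W: subtree_size = 1 + 0
Total subtree size of _3: 3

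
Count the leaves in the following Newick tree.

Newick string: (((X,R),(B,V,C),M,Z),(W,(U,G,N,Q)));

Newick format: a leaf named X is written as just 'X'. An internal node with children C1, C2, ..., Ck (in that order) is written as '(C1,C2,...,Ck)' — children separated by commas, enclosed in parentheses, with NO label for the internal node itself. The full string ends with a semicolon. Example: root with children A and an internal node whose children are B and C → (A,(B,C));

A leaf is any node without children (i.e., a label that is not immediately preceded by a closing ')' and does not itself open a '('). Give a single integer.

Answer: 12

Derivation:
Newick: (((X,R),(B,V,C),M,Z),(W,(U,G,N,Q)));
Scan left-to-right; a leaf is any maximal label run not followed by '(':
  pos 3: leaf 'X' → count = 1
  pos 5: leaf 'R' → count = 2
  pos 9: leaf 'B' → count = 3
  pos 11: leaf 'V' → count = 4
  pos 13: leaf 'C' → count = 5
  pos 16: leaf 'M' → count = 6
  pos 18: leaf 'Z' → count = 7
  pos 22: leaf 'W' → count = 8
  pos 25: leaf 'U' → count = 9
  pos 27: leaf 'G' → count = 10
  pos 29: leaf 'N' → count = 11
  pos 31: leaf 'Q' → count = 12
Total leaves: 12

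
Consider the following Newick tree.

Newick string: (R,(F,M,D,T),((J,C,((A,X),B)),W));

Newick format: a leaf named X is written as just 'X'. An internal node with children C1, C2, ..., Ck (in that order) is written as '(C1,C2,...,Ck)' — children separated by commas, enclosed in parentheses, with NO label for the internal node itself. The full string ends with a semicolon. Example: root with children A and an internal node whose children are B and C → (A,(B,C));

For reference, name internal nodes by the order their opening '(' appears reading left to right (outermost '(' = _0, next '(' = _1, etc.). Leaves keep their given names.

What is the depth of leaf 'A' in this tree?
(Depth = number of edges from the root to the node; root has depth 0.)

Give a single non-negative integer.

Answer: 5

Derivation:
Newick: (R,(F,M,D,T),((J,C,((A,X),B)),W));
Naming internals by '(' encounter order: outermost '(' = _0, next = _1, ...
Query node: A
Path from root: _0 -> _2 -> _3 -> _4 -> _5 -> A
Depth of A: 5 (number of edges from root)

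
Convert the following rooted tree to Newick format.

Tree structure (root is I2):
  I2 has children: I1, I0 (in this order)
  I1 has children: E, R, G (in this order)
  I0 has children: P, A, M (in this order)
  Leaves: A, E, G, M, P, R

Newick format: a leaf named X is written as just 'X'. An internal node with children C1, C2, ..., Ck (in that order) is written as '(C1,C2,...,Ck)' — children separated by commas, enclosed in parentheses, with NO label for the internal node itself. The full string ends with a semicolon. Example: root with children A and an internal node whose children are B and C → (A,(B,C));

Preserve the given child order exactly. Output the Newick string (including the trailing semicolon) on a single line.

Answer: ((E,R,G),(P,A,M));

Derivation:
internal I2 with children ['I1', 'I0']
  internal I1 with children ['E', 'R', 'G']
    leaf 'E' → 'E'
    leaf 'R' → 'R'
    leaf 'G' → 'G'
  → '(E,R,G)'
  internal I0 with children ['P', 'A', 'M']
    leaf 'P' → 'P'
    leaf 'A' → 'A'
    leaf 'M' → 'M'
  → '(P,A,M)'
→ '((E,R,G),(P,A,M))'
Final: ((E,R,G),(P,A,M));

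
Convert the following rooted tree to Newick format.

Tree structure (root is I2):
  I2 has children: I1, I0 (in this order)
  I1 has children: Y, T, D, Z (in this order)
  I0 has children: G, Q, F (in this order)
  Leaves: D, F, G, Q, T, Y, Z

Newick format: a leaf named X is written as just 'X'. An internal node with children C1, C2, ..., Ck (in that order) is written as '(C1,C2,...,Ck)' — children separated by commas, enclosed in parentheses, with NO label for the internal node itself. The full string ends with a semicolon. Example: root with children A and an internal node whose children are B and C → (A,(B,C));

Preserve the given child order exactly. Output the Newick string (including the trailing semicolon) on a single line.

Answer: ((Y,T,D,Z),(G,Q,F));

Derivation:
internal I2 with children ['I1', 'I0']
  internal I1 with children ['Y', 'T', 'D', 'Z']
    leaf 'Y' → 'Y'
    leaf 'T' → 'T'
    leaf 'D' → 'D'
    leaf 'Z' → 'Z'
  → '(Y,T,D,Z)'
  internal I0 with children ['G', 'Q', 'F']
    leaf 'G' → 'G'
    leaf 'Q' → 'Q'
    leaf 'F' → 'F'
  → '(G,Q,F)'
→ '((Y,T,D,Z),(G,Q,F))'
Final: ((Y,T,D,Z),(G,Q,F));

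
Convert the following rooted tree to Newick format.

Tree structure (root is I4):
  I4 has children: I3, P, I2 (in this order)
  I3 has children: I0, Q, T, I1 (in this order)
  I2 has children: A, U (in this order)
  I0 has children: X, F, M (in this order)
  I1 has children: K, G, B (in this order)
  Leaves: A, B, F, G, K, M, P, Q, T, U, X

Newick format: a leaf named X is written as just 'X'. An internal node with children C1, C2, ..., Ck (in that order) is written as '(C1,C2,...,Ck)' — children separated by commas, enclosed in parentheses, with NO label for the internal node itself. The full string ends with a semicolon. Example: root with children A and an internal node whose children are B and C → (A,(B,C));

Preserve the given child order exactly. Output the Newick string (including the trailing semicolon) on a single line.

internal I4 with children ['I3', 'P', 'I2']
  internal I3 with children ['I0', 'Q', 'T', 'I1']
    internal I0 with children ['X', 'F', 'M']
      leaf 'X' → 'X'
      leaf 'F' → 'F'
      leaf 'M' → 'M'
    → '(X,F,M)'
    leaf 'Q' → 'Q'
    leaf 'T' → 'T'
    internal I1 with children ['K', 'G', 'B']
      leaf 'K' → 'K'
      leaf 'G' → 'G'
      leaf 'B' → 'B'
    → '(K,G,B)'
  → '((X,F,M),Q,T,(K,G,B))'
  leaf 'P' → 'P'
  internal I2 with children ['A', 'U']
    leaf 'A' → 'A'
    leaf 'U' → 'U'
  → '(A,U)'
→ '(((X,F,M),Q,T,(K,G,B)),P,(A,U))'
Final: (((X,F,M),Q,T,(K,G,B)),P,(A,U));

Answer: (((X,F,M),Q,T,(K,G,B)),P,(A,U));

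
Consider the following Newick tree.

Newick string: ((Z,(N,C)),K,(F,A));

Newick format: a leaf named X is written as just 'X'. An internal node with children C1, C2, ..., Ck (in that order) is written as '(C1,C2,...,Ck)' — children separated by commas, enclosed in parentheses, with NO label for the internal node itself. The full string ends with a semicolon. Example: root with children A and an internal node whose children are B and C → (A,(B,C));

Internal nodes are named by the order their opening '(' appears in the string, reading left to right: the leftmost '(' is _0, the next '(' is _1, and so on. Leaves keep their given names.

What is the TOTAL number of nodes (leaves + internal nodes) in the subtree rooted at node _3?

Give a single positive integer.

Newick: ((Z,(N,C)),K,(F,A));
Locate _3: it is the '(' at position 13 (the 4th '(' reading left to right).
Query: subtree rooted at _3
_3: subtree_size = 1 + 2
  F: subtree_size = 1 + 0
  A: subtree_size = 1 + 0
Total subtree size of _3: 3

Answer: 3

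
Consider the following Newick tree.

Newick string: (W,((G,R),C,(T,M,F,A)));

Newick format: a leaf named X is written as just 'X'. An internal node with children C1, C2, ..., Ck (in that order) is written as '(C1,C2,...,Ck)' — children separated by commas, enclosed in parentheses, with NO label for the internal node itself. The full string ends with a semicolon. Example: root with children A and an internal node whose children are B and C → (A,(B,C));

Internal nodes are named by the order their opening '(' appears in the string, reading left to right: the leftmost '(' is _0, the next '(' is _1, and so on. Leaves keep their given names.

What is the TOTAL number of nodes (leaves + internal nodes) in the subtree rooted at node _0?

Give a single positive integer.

Answer: 12

Derivation:
Newick: (W,((G,R),C,(T,M,F,A)));
Locate _0: it is the '(' at position 0 (the 1st '(' reading left to right).
Query: subtree rooted at _0
_0: subtree_size = 1 + 11
  W: subtree_size = 1 + 0
  _1: subtree_size = 1 + 9
    _2: subtree_size = 1 + 2
      G: subtree_size = 1 + 0
      R: subtree_size = 1 + 0
    C: subtree_size = 1 + 0
    _3: subtree_size = 1 + 4
      T: subtree_size = 1 + 0
      M: subtree_size = 1 + 0
      F: subtree_size = 1 + 0
      A: subtree_size = 1 + 0
Total subtree size of _0: 12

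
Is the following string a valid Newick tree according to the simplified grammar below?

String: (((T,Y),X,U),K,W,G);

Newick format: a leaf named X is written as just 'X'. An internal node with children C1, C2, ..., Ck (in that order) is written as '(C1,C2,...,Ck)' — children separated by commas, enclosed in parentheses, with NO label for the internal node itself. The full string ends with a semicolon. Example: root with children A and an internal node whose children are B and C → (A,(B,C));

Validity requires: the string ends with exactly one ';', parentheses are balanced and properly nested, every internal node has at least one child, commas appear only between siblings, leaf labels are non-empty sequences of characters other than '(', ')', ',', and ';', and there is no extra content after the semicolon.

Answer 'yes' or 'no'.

Answer: yes

Derivation:
Input: (((T,Y),X,U),K,W,G);
Paren balance: 3 '(' vs 3 ')' OK
Ends with single ';': True
Full parse: OK
Valid: True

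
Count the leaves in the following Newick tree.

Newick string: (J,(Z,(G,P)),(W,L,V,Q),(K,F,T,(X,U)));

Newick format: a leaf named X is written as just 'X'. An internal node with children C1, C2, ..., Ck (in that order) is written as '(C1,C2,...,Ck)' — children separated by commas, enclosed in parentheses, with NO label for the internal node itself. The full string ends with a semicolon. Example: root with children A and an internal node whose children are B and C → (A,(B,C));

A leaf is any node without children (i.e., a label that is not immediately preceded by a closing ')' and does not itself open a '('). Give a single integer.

Answer: 13

Derivation:
Newick: (J,(Z,(G,P)),(W,L,V,Q),(K,F,T,(X,U)));
Scan left-to-right; a leaf is any maximal label run not followed by '(':
  pos 1: leaf 'J' → count = 1
  pos 4: leaf 'Z' → count = 2
  pos 7: leaf 'G' → count = 3
  pos 9: leaf 'P' → count = 4
  pos 14: leaf 'W' → count = 5
  pos 16: leaf 'L' → count = 6
  pos 18: leaf 'V' → count = 7
  pos 20: leaf 'Q' → count = 8
  pos 24: leaf 'K' → count = 9
  pos 26: leaf 'F' → count = 10
  pos 28: leaf 'T' → count = 11
  pos 31: leaf 'X' → count = 12
  pos 33: leaf 'U' → count = 13
Total leaves: 13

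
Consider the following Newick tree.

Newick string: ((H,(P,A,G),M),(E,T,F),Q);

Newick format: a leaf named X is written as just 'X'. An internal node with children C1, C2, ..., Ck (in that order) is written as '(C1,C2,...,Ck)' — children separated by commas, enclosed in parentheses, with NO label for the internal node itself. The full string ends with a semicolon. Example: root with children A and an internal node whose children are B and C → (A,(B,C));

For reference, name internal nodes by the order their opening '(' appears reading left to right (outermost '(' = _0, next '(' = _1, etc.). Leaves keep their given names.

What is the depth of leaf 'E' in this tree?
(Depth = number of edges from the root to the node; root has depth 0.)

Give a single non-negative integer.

Answer: 2

Derivation:
Newick: ((H,(P,A,G),M),(E,T,F),Q);
Naming internals by '(' encounter order: outermost '(' = _0, next = _1, ...
Query node: E
Path from root: _0 -> _3 -> E
Depth of E: 2 (number of edges from root)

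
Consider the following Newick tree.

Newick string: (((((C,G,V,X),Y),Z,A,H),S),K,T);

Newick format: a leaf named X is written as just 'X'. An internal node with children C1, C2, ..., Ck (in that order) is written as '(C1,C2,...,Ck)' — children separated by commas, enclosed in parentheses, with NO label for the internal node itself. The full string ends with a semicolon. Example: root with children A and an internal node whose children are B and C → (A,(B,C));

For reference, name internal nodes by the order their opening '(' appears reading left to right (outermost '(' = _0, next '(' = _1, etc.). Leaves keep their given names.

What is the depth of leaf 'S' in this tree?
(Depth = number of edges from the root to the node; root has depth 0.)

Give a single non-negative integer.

Newick: (((((C,G,V,X),Y),Z,A,H),S),K,T);
Naming internals by '(' encounter order: outermost '(' = _0, next = _1, ...
Query node: S
Path from root: _0 -> _1 -> S
Depth of S: 2 (number of edges from root)

Answer: 2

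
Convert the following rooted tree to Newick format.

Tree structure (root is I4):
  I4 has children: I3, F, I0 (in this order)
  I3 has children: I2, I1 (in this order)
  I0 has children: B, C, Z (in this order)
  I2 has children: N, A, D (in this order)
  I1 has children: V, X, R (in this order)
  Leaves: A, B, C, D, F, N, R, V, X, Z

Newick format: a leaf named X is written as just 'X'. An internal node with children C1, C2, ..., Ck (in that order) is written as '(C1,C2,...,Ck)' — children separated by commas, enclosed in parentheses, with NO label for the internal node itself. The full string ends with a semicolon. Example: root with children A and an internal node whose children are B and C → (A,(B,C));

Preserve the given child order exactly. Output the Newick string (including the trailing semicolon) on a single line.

internal I4 with children ['I3', 'F', 'I0']
  internal I3 with children ['I2', 'I1']
    internal I2 with children ['N', 'A', 'D']
      leaf 'N' → 'N'
      leaf 'A' → 'A'
      leaf 'D' → 'D'
    → '(N,A,D)'
    internal I1 with children ['V', 'X', 'R']
      leaf 'V' → 'V'
      leaf 'X' → 'X'
      leaf 'R' → 'R'
    → '(V,X,R)'
  → '((N,A,D),(V,X,R))'
  leaf 'F' → 'F'
  internal I0 with children ['B', 'C', 'Z']
    leaf 'B' → 'B'
    leaf 'C' → 'C'
    leaf 'Z' → 'Z'
  → '(B,C,Z)'
→ '(((N,A,D),(V,X,R)),F,(B,C,Z))'
Final: (((N,A,D),(V,X,R)),F,(B,C,Z));

Answer: (((N,A,D),(V,X,R)),F,(B,C,Z));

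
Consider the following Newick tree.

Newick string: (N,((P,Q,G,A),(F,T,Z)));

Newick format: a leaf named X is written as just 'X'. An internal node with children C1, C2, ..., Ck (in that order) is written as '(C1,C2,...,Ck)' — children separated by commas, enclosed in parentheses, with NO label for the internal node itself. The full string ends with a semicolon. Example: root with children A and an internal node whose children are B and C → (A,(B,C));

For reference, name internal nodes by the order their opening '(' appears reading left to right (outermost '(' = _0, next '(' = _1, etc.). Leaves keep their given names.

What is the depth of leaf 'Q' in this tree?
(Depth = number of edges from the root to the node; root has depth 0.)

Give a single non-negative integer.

Newick: (N,((P,Q,G,A),(F,T,Z)));
Naming internals by '(' encounter order: outermost '(' = _0, next = _1, ...
Query node: Q
Path from root: _0 -> _1 -> _2 -> Q
Depth of Q: 3 (number of edges from root)

Answer: 3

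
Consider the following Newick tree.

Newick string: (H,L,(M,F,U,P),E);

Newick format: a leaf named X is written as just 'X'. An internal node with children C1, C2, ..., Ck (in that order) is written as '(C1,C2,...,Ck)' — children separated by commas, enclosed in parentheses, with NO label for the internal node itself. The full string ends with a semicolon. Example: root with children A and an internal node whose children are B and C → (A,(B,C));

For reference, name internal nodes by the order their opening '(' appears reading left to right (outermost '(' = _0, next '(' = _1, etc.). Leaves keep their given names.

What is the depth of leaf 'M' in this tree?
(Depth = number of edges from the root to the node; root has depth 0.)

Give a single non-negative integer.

Newick: (H,L,(M,F,U,P),E);
Naming internals by '(' encounter order: outermost '(' = _0, next = _1, ...
Query node: M
Path from root: _0 -> _1 -> M
Depth of M: 2 (number of edges from root)

Answer: 2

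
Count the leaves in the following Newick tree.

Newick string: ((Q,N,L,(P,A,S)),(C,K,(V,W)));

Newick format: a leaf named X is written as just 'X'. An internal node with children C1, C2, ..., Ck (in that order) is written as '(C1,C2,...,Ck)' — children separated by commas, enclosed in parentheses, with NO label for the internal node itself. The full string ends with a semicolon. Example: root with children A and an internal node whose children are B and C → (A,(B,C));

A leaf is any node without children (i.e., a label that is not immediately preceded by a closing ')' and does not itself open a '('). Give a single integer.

Newick: ((Q,N,L,(P,A,S)),(C,K,(V,W)));
Scan left-to-right; a leaf is any maximal label run not followed by '(':
  pos 2: leaf 'Q' → count = 1
  pos 4: leaf 'N' → count = 2
  pos 6: leaf 'L' → count = 3
  pos 9: leaf 'P' → count = 4
  pos 11: leaf 'A' → count = 5
  pos 13: leaf 'S' → count = 6
  pos 18: leaf 'C' → count = 7
  pos 20: leaf 'K' → count = 8
  pos 23: leaf 'V' → count = 9
  pos 25: leaf 'W' → count = 10
Total leaves: 10

Answer: 10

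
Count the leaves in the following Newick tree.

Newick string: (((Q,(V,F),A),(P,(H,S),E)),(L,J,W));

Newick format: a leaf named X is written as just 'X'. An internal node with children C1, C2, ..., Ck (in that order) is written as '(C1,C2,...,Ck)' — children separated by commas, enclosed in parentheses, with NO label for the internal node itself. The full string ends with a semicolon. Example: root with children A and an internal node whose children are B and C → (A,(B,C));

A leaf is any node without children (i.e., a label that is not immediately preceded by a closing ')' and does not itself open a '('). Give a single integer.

Newick: (((Q,(V,F),A),(P,(H,S),E)),(L,J,W));
Scan left-to-right; a leaf is any maximal label run not followed by '(':
  pos 3: leaf 'Q' → count = 1
  pos 6: leaf 'V' → count = 2
  pos 8: leaf 'F' → count = 3
  pos 11: leaf 'A' → count = 4
  pos 15: leaf 'P' → count = 5
  pos 18: leaf 'H' → count = 6
  pos 20: leaf 'S' → count = 7
  pos 23: leaf 'E' → count = 8
  pos 28: leaf 'L' → count = 9
  pos 30: leaf 'J' → count = 10
  pos 32: leaf 'W' → count = 11
Total leaves: 11

Answer: 11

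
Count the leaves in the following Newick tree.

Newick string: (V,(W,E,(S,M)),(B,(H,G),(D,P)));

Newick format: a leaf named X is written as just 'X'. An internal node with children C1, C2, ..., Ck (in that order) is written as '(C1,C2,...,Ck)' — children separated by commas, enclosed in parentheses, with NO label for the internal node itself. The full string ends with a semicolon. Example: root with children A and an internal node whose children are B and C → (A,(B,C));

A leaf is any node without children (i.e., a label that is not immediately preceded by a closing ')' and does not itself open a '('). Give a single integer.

Newick: (V,(W,E,(S,M)),(B,(H,G),(D,P)));
Scan left-to-right; a leaf is any maximal label run not followed by '(':
  pos 1: leaf 'V' → count = 1
  pos 4: leaf 'W' → count = 2
  pos 6: leaf 'E' → count = 3
  pos 9: leaf 'S' → count = 4
  pos 11: leaf 'M' → count = 5
  pos 16: leaf 'B' → count = 6
  pos 19: leaf 'H' → count = 7
  pos 21: leaf 'G' → count = 8
  pos 25: leaf 'D' → count = 9
  pos 27: leaf 'P' → count = 10
Total leaves: 10

Answer: 10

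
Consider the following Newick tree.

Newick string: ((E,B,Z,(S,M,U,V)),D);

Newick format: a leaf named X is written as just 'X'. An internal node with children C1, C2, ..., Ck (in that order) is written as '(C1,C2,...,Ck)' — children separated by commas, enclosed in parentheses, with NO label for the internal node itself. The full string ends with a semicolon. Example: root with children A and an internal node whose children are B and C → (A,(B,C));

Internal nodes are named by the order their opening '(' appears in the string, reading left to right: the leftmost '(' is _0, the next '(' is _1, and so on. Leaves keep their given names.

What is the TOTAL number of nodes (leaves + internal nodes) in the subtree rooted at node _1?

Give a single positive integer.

Newick: ((E,B,Z,(S,M,U,V)),D);
Locate _1: it is the '(' at position 1 (the 2nd '(' reading left to right).
Query: subtree rooted at _1
_1: subtree_size = 1 + 8
  E: subtree_size = 1 + 0
  B: subtree_size = 1 + 0
  Z: subtree_size = 1 + 0
  _2: subtree_size = 1 + 4
    S: subtree_size = 1 + 0
    M: subtree_size = 1 + 0
    U: subtree_size = 1 + 0
    V: subtree_size = 1 + 0
Total subtree size of _1: 9

Answer: 9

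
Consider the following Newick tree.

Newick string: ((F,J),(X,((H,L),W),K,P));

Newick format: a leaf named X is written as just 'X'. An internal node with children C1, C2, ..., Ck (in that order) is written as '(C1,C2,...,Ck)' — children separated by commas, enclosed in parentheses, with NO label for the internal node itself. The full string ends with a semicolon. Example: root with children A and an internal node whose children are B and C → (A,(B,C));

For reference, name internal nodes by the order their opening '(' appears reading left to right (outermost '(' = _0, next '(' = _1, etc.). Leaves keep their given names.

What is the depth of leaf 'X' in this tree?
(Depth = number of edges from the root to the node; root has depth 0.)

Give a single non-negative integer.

Answer: 2

Derivation:
Newick: ((F,J),(X,((H,L),W),K,P));
Naming internals by '(' encounter order: outermost '(' = _0, next = _1, ...
Query node: X
Path from root: _0 -> _2 -> X
Depth of X: 2 (number of edges from root)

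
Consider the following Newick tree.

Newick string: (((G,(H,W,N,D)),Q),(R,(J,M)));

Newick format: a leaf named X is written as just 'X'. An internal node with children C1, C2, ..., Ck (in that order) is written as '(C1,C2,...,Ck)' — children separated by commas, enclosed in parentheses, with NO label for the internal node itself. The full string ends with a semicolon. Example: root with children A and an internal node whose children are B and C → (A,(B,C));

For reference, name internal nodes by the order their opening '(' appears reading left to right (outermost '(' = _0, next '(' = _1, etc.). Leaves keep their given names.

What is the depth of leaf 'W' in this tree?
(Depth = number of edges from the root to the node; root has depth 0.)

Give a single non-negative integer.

Newick: (((G,(H,W,N,D)),Q),(R,(J,M)));
Naming internals by '(' encounter order: outermost '(' = _0, next = _1, ...
Query node: W
Path from root: _0 -> _1 -> _2 -> _3 -> W
Depth of W: 4 (number of edges from root)

Answer: 4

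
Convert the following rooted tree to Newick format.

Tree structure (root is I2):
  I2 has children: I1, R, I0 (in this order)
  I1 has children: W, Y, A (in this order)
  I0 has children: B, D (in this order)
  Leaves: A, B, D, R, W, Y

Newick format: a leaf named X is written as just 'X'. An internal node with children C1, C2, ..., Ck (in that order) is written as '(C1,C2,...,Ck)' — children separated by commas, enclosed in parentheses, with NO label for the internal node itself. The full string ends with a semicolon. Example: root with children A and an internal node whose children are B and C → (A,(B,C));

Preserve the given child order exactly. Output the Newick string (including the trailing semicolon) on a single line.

internal I2 with children ['I1', 'R', 'I0']
  internal I1 with children ['W', 'Y', 'A']
    leaf 'W' → 'W'
    leaf 'Y' → 'Y'
    leaf 'A' → 'A'
  → '(W,Y,A)'
  leaf 'R' → 'R'
  internal I0 with children ['B', 'D']
    leaf 'B' → 'B'
    leaf 'D' → 'D'
  → '(B,D)'
→ '((W,Y,A),R,(B,D))'
Final: ((W,Y,A),R,(B,D));

Answer: ((W,Y,A),R,(B,D));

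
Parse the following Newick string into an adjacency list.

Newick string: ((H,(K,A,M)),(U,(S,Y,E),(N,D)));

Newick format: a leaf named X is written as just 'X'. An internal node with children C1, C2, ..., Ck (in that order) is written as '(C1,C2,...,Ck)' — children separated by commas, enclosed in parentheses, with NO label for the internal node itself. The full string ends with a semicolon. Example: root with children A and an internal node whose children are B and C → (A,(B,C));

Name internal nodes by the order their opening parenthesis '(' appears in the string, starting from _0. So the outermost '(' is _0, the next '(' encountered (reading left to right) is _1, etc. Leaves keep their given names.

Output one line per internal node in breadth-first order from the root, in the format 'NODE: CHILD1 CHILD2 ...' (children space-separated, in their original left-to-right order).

Answer: _0: _1 _3
_1: H _2
_3: U _4 _5
_2: K A M
_4: S Y E
_5: N D

Derivation:
Input: ((H,(K,A,M)),(U,(S,Y,E),(N,D)));
Scanning left-to-right, naming '(' by encounter order:
  pos 0: '(' -> open internal node _0 (depth 1)
  pos 1: '(' -> open internal node _1 (depth 2)
  pos 4: '(' -> open internal node _2 (depth 3)
  pos 10: ')' -> close internal node _2 (now at depth 2)
  pos 11: ')' -> close internal node _1 (now at depth 1)
  pos 13: '(' -> open internal node _3 (depth 2)
  pos 16: '(' -> open internal node _4 (depth 3)
  pos 22: ')' -> close internal node _4 (now at depth 2)
  pos 24: '(' -> open internal node _5 (depth 3)
  pos 28: ')' -> close internal node _5 (now at depth 2)
  pos 29: ')' -> close internal node _3 (now at depth 1)
  pos 30: ')' -> close internal node _0 (now at depth 0)
Total internal nodes: 6
BFS adjacency from root:
  _0: _1 _3
  _1: H _2
  _3: U _4 _5
  _2: K A M
  _4: S Y E
  _5: N D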